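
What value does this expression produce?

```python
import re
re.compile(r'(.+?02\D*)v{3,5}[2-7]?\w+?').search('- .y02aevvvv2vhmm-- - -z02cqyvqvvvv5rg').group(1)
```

'- .y02aev'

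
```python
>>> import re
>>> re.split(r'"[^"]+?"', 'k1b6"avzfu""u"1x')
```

Matches to split on: at [4:11] → '"avzfu"'; at [11:14] → '"u"'.
The string is cut at each match, leaving 3 pieces.

['k1b6', '', '1x']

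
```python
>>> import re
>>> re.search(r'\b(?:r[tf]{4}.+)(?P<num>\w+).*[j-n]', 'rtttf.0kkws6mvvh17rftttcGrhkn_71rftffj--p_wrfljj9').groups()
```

('j',)

Pattern: a word boundary (`\b`, zero-width); then a literal 'r', then exactly 4 of one of [tf], then one or more of any character (non-capturing group); then one or more of a word character (captured as 'num'); then zero or more of any character, then a character in [j-n].
`search` walks the string left to right and returns the first match it finds.
The match spans [0:48] → 'rtttf.0kkws6mvvh17rftttcGrhkn_71rftffj--p_wrfljj'.
Captured: group 1 = 'j'.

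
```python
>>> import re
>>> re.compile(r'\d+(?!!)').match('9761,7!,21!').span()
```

Because the assertion is negative and zero-width, positions next to the forbidden text are skipped.
`re.match` only tries the pattern at the start of the string.
The match spans [0:4] → '9761'.

(0, 4)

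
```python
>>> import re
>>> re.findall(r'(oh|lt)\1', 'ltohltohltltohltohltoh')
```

['lt']

After group 1 captures some text, `\1` only succeeds where that same text appears again.
`findall` collects group 1 from the one match (1 total).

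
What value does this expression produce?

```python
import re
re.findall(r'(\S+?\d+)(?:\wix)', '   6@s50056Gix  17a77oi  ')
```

['6@s50056']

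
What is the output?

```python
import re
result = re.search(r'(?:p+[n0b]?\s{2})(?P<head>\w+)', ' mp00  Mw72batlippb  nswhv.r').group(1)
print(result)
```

nswhv

The pattern matches one or more of the literal 'p', then optionally one of [n0b], then exactly 2 of whitespace (non-capturing group); then one or more of a word character (captured as 'head').
`re.search` tries every starting position until one works.
The match spans [16:26] → 'ppb  nswhv'.
Captured: group 1 = 'nswhv'.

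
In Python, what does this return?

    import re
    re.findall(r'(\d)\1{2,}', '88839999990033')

The backreference `\1` re-matches whatever the first group consumed, character for character.
Scanning left to right: at [0:3] match '888', group 1 = '8'; at [4:10] match '999999', group 1 = '9'.
One capturing group, so `findall` returns just the captured substring from each match — 2 in all.

['8', '9']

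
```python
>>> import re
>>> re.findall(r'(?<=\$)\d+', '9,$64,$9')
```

Because the assertion is zero-width, the text it checks is not consumed and won't appear in the result.
Walking the string: at [3:5] → '64'; at [7:8] → '9'.
With no groups in the pattern, `findall` gives back each whole match — 2 here.

['64', '9']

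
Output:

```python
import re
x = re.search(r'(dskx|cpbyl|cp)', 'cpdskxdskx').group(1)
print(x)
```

`search` walks the string left to right and returns the first match it finds.
The match spans [0:2] → 'cp'.
Captured: group 1 = 'cp'.

cp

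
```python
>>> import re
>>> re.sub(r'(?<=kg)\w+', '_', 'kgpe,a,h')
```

The positive lookaround only admits positions where the adjacent text matches; those characters stay outside the span.
`sub` substitutes '_' at each match site.

'kg_,a,h'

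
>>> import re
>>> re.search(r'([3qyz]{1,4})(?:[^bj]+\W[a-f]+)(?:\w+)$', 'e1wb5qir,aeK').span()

This matches 1 to 4 of one of [3qyz] (captured); then one or more of any character except [bj], then a non-word character, then one or more of a character in [a-f] (non-capturing group); then one or more of a word character (non-capturing group); then anchored at the end.
`re.search` tries every starting position until one works.
The match spans [5:12] → 'qir,aeK'.
Captured: group 1 = 'q'.

(5, 12)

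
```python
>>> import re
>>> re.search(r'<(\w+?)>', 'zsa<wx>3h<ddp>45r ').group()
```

`re.search` tries every starting position until one works.
The match spans [3:7] → '<wx>'.
Captured: group 1 = 'wx'.

'<wx>'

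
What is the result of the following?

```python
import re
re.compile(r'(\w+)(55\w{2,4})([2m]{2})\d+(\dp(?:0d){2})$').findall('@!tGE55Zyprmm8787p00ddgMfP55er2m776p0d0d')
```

[('tGE55Zyprmm8787p00ddgMfP', '55er', '2m', '6p0d0d')]

Pattern: one or more of a word character (captured); then the literal '55', then 2 to 4 of a word character (captured); then exactly 2 of one of [2m] (captured); then one or more of a digit; then a digit, then a literal 'p', then the literal '0d' repeated 2 times (captured); then anchored at the end.
Walking the string: at [2:40] match 'tGE55Zyprmm8787p00ddgMfP55er2m776p0d0d', groups = ('tGE55Zyprmm8787p00ddgMfP', '55er', '2m', '6p0d0d').
4 groups means the one result is a tuple of 4 captured strings — 1 here.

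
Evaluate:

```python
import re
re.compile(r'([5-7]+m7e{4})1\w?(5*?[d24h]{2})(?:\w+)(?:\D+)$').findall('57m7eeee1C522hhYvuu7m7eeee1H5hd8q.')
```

The pattern matches one or more of a character in [5-7], then the literal 'm7', then exactly 4 of the literal 'e' (captured); then the literal '1', then optionally a word character; then zero or more of the literal '5' (lazy), then exactly 2 of one of [d24h] (captured); then one or more of a word character (non-capturing group); then one or more of a non-digit (non-capturing group); then anchored at the end.
Matches: at [0:34] match '57m7eeee1C522hhYvuu7m7eeee1H5hd8q.', groups = ('57m7eeee', '522').
`findall` packs the 2 group values into a tuple for every match.

[('57m7eeee', '522')]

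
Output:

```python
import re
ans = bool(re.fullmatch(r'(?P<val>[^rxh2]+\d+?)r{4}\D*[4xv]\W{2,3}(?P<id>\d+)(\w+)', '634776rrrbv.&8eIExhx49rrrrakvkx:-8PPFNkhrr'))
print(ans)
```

This matches one or more of any character except [rxh2], then one or more of a digit (lazy) (captured as 'val'); then exactly 4 of a literal 'r', then zero or more of a non-digit; then one of [4xv], then 2 to 3 of a non-word character; then one or more of a digit (captured as 'id'); then one or more of a word character (captured).
`re.fullmatch` is like wrapping the pattern in `^…$` (in single-line mode).
Here there's no way to consume every character, so the call returns None, and `bool(None)` is False.

False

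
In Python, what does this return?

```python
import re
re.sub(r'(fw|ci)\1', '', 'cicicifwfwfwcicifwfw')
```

'cifw'

A backreference is literal: `\1` must see the identical characters the first group matched.
Matches: at [0:4] → 'cici'; at [6:10] → 'fwfw'; at [12:16] → 'cici'; at [16:20] → 'fwfw'.
Every occurrence is swapped for ''.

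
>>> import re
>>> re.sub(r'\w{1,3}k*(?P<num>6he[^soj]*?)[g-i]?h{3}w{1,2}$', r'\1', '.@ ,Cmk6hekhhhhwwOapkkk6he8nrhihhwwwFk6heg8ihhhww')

'.@ ,6hekhhhhwwOapkkk6he8nrhihhwwwFk6heg8'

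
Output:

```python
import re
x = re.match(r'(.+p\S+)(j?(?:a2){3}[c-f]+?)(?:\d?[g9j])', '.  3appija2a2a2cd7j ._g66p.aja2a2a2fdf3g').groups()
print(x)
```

The pattern matches one or more of any character, then a literal 'p', then one or more of a non-whitespace character (captured); then optionally the literal 'j', then the literal 'a2' repeated 3 times, then one or more of a character in [c-f] (lazy) (captured); then optionally a digit, then one of [g9j] (non-capturing group).
`re.match` won't scan ahead — the pattern has to work from the very first character.
The match spans [0:40] → '.  3appija2a2a2cd7j ._g66p.aja2a2a2fdf3g'.
Captured: group 1 = '.  3appija2a2a2cd7j ._g66p.aj', group 2 = 'a2a2a2fdf'.

('.  3appija2a2a2cd7j ._g66p.aj', 'a2a2a2fdf')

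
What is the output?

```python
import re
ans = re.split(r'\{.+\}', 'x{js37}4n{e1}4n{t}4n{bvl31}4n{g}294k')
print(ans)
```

['x', '294k']

Matches to split on: at [1:32] → '{js37}4n{e1}4n{t}4n{bvl31}4n{g}'.
The string is cut at each match, leaving 2 pieces.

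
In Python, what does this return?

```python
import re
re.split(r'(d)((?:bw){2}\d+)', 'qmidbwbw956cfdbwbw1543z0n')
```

['qmi', 'd', 'bwbw956', 'cf', 'd', 'bwbw1543', 'z0n']

This matches a literal 'd' (captured); then the literal 'bw' repeated 2 times, then one or more of a digit (captured).
Because the pattern has a capturing group, `split` also inserts each captured text between the pieces.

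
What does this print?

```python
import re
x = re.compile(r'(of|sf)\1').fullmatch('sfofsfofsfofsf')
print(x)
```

None

The backreference `\1` re-matches whatever the first group consumed, character for character.
`re.fullmatch` requires the pattern to consume the entire string.
Here the string isn't matched end-to-end, so the call returns None.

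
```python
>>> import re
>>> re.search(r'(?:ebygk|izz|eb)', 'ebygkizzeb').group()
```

Branches in `(...|...)` are attempted left-to-right; the first branch that allows the whole pattern to succeed is taken.
`search` walks the string left to right and returns the first match it finds.
The match spans [0:5] → 'ebygk'.

'ebygk'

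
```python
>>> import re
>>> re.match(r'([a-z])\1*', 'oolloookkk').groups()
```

('o',)

The match spans [0:2] → 'oo'.
Captured: group 1 = 'o'.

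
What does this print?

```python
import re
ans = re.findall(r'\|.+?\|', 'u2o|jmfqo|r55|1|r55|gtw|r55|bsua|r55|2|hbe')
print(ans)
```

['|jmfqo|', '|1|', '|gtw|', '|bsua|', '|2|']

A non-greedy quantifier consumes as few characters as it can — just enough that the remainder of the pattern still matches from where it stops; whatever follows it matches normally.
`findall` yields the raw match text (5 of them) because the pattern has no groups.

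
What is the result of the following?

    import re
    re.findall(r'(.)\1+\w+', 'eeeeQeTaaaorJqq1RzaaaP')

The backreference `\1` re-matches whatever the first group consumed, character for character.
Matches: at [0:22] match 'eeeeQeTaaaorJqq1RzaaaP', group 1 = 'e'.
With a single group, `findall` returns only what that group captured — 1 item.

['e']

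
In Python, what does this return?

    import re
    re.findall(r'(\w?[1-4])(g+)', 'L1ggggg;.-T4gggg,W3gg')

[('L1', 'ggggg'), ('T4', 'gggg'), ('W3', 'gg')]

The pattern matches optionally a word character, then a character in [1-4] (captured); then one or more of a literal 'g' (captured).
Scanning left to right: at [0:7] match 'L1ggggg', groups = ('L1', 'ggggg'); at [10:16] match 'T4gggg', groups = ('T4', 'gggg'); at [17:21] match 'W3gg', groups = ('W3', 'gg').
`findall` packs the 2 group values into a tuple for every match.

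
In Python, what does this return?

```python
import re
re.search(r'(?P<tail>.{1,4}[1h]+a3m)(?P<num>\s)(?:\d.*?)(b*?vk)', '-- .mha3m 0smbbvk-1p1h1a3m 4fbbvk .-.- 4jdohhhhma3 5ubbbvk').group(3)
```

'bbvk'

Pattern: 1 to 4 of any character, then one or more of one of [1h], then the literal 'a3m' (captured as 'tail'); then whitespace (captured as 'num'); then a digit, then zero or more of any character (lazy) (non-capturing group); then zero or more of a literal 'b' (lazy), then the literal 'vk' (captured).
With the lazy modifier that quantifier settles for the fewest repetitions that let the rest of the pattern succeed (the atoms after it are unaffected and can still be greedy).
`re.search` tries every starting position until one works.
The match spans [1:17] → '- .mha3m 0smbbvk'.
Captured: group 1 = '- .mha3m', group 2 = ' ', group 3 = 'bbvk'.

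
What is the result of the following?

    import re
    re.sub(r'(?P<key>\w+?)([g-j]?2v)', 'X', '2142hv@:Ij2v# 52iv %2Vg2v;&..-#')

'2142hv@:X# 52iv %X;&..-#'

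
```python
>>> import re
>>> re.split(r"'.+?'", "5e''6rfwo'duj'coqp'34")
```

['5e', 'duj', '34']

Lazy quantifiers expand one character at a time until the remainder of the pattern can match.
Matches to split on: at [2:10] → "''6rfwo'"; at [13:19] → "'coqp'".
Each match becomes a cut point; 3 segments remain.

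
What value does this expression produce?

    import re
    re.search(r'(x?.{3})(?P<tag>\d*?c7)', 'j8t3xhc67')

None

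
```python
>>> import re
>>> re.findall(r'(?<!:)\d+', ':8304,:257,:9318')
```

['304', '57', '318']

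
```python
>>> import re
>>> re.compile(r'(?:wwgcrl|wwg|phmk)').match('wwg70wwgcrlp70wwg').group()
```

'wwg'

With `match`, the pattern is implicitly anchored at the beginning.
The match spans [0:3] → 'wwg'.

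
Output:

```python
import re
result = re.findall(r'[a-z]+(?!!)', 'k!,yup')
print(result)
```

['yup']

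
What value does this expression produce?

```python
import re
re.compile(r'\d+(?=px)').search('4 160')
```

None

Lookahead/lookbehind check context without consuming it, so the matched span excludes the asserted characters.
Unlike `match`, `search` isn't anchored — it looks for the pattern anywhere in the string.
Here no position works, so the call returns None.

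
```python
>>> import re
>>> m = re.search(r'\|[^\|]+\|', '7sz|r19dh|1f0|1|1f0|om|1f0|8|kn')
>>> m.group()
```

`re.search` tries every starting position until one works.
The match spans [3:10] → '|r19dh|'.

'|r19dh|'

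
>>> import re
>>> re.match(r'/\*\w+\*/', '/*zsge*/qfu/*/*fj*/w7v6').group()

'/*zsge*/'

With `match`, the pattern is implicitly anchored at the beginning.
The match spans [0:8] → '/*zsge*/'.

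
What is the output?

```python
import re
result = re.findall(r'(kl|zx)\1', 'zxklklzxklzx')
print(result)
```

`\1` is not a pattern — it's the concrete string captured by group 1, re-applied verbatim.
One capturing group, so `findall` returns just the captured substring from the one match — 1 in all.

['kl']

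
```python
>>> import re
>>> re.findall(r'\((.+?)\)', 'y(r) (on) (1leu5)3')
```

['r', 'on', '1leu5']

With the lazy modifier that quantifier settles for the fewest repetitions that let the rest of the pattern succeed (the atoms after it are unaffected and can still be greedy).
`findall` collects group 1 from each match (3 total).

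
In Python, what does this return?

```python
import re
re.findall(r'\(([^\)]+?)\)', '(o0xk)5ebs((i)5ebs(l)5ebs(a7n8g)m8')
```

['o0xk', '(i', 'l', 'a7n8g']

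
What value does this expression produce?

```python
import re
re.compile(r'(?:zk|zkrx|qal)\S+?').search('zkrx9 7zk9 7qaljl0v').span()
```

(0, 3)

The regex engine tests alternatives in the order written; an earlier branch that matches wins even if a later one would match more.
`re.search` tries every starting position until one works.
The match spans [0:3] → 'zkr'.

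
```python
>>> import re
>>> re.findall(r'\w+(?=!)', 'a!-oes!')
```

The `(?=…)`/`(?<=…)` assertion just peeks at neighbouring text; it doesn't advance the match position.
Matches: at [0:1] → 'a'; at [3:6] → 'oes'.
`findall` yields the raw match text (2 of them) because the pattern has no groups.

['a', 'oes']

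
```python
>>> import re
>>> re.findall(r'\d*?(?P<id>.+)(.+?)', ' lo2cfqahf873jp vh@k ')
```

[(' lo2cfqahf873jp vh@k', ' ')]

This matches zero or more of a digit (lazy); then one or more of any character (captured as 'id'); then one or more of any character (lazy) (captured).
Matches: at [0:21] match ' lo2cfqahf873jp vh@k ', groups = (' lo2cfqahf873jp vh@k', ' ').
Multiple groups make `findall` return tuples — one 2-tuple for the one match.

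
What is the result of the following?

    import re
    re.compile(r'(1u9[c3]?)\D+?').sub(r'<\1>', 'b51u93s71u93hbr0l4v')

'b5<1u93>7<1u93>br0l4v'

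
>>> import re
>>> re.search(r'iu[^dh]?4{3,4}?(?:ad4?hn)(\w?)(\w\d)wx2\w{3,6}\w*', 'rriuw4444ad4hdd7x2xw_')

None

Pattern: the literal 'iu', then optionally any character except [dh], then 3 to 4 of the literal '4' (lazy); then the literal 'ad', then optionally the literal '4', then the literal 'hn' (non-capturing group); then optionally a word character (captured); then a word character, then a digit (captured); then the literal 'wx2', then 3 to 6 of a word character, then zero or more of a word character.
`re.search` scans for the first position where the pattern succeeds.
Here the pattern never matches, so the call returns None.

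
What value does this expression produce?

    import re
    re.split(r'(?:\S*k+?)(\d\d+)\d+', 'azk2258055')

['', '225805', '']

The pattern matches zero or more of a non-whitespace character, then one or more of the literal 'k' (lazy) (non-capturing group); then a digit, then one or more of a digit (captured); then one or more of a digit.
Matches to split on: at [0:10] → 'azk2258055'.
With a capturing group present, the delimiter's captured portion is kept in the result list.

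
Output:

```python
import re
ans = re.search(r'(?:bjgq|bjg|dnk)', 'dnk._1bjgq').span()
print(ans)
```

(0, 3)

Unlike `match`, `search` isn't anchored — it looks for the pattern anywhere in the string.
The match spans [0:3] → 'dnk'.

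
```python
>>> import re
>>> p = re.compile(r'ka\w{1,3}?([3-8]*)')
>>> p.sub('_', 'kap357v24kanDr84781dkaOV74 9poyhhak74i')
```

'_v24_Dr84781d_V74 9poyhhak74i'

A `+?`/`*?`/`{m,n}?` starts at its minimum and grows only as far as needed for what follows to match.
`sub` substitutes '_' at each match site.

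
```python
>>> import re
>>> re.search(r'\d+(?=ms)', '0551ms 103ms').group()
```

'0551'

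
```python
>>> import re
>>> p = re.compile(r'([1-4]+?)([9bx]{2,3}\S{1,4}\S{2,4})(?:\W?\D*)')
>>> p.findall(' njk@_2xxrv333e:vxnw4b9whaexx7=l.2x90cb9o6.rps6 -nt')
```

[('2', 'xxrv333e:v'), ('4', 'b9whaexx7='), ('2', 'x90cb9o6.r')]

The pattern matches one or more of a character in [1-4] (lazy) (captured); then 2 to 3 of one of [9bx], then 1 to 4 of a non-whitespace character, then 2 to 4 of a non-whitespace character (captured); then optionally a non-word character, then zero or more of a non-digit (non-capturing group).
Walking the string: at [6:20] match '2xxrv333e:vxnw', groups = ('2', 'xxrv333e:v'); at [20:33] match '4b9whaexx7=l.', groups = ('4', 'b9whaexx7='); at [33:46] match '2x90cb9o6.rps', groups = ('2', 'x90cb9o6.r').
With 2 capturing groups, `findall` returns a 2-tuple per match.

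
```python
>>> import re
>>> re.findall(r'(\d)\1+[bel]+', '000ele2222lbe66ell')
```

['0', '2', '6']

A backreference is literal: `\1` must see the identical characters the first group matched.
Scanning left to right: at [0:6] match '000ele', group 1 = '0'; at [6:13] match '2222lbe', group 1 = '2'; at [13:18] match '66ell', group 1 = '6'.
One capturing group, so `findall` returns just the captured substring from each match — 3 in all.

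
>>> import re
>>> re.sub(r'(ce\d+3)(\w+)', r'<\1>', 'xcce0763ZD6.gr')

'xc<ce0763>.gr'

Pattern: the literal 'ce', then one or more of a digit, then the literal '3' (captured); then one or more of a word character (captured).
Matches: at [2:11] → 'ce0763ZD6'.
The replacement refers to a captured group, so each match is rewritten using its own captured text.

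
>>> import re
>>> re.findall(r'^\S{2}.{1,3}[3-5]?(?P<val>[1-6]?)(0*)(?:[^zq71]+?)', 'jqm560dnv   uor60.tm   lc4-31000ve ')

[('', '0')]

The pattern matches anchored at the start of the string; then exactly 2 of a non-whitespace character, then 1 to 3 of any character, then optionally a character in [3-5]; then optionally a character in [1-6] (captured as 'val'); then zero or more of a literal '0' (captured); then one or more of any character except [zq71] (lazy) (non-capturing group).
Scanning left to right: at [0:7] match 'jqm560d', groups = ('', '0').
2 groups means the one result is a tuple of 2 captured strings — 1 here.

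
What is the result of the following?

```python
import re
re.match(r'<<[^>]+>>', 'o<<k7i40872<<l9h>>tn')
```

`match` is anchored at position 0; if the pattern doesn't fit there, it returns None.
Here position 0 doesn't satisfy it, so the call returns None.

None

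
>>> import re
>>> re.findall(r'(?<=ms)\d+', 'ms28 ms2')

['28', '2']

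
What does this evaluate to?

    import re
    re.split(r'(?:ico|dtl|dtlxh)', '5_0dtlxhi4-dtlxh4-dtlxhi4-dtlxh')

The regex engine tests alternatives in the order written; an earlier branch that matches wins even if a later one would match more.
Matches to split on: at [3:6] → 'dtl'; at [11:14] → 'dtl'; at [18:21] → 'dtl'; at [26:29] → 'dtl'.
Splitting on the pattern gives 5 pieces.

['5_0', 'xhi4-', 'xh4-', 'xhi4-', 'xh']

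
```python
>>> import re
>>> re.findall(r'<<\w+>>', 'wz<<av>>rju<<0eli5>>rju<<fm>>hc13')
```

['<<av>>', '<<0eli5>>', '<<fm>>']

No capturing groups, so `findall` returns the 3 full match strings.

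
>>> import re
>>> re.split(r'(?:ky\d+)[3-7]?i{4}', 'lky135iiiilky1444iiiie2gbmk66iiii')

['l', 'l', 'e2gbmk66iiii']

The pattern matches the literal 'ky', then one or more of a digit (non-capturing group); then optionally a character in [3-7], then exactly 4 of the literal 'i'.
Matches to split on: at [1:10] → 'ky135iiii'; at [11:21] → 'ky1444iiii'.
Each match becomes a cut point; 3 segments remain.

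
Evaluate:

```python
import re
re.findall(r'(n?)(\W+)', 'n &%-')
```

[('n', ' &%-')]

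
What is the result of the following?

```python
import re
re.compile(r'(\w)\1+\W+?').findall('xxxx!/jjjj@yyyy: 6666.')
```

['x', 'j', 'y', '6']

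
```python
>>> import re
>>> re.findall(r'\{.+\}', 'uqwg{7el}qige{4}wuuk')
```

['{7el}qige{4}']

No capturing groups, so `findall` returns the 1 full match string.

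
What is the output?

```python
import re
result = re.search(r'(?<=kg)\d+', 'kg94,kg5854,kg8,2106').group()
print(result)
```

94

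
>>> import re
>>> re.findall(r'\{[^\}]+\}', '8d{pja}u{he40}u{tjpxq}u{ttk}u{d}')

With no groups in the pattern, `findall` gives back each whole match — 5 here.

['{pja}', '{he40}', '{tjpxq}', '{ttk}', '{d}']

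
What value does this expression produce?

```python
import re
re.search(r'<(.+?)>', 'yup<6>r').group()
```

'<6>'

Unlike `match`, `search` isn't anchored — it looks for the pattern anywhere in the string.
The match spans [3:6] → '<6>'.
Captured: group 1 = '6'.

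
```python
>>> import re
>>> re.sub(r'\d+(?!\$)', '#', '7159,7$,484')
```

'#,7$,#'

Because the assertion is negative and zero-width, positions next to the forbidden text are skipped.
Matches: at [0:4] → '7159'; at [8:11] → '484'.
Every occurrence is swapped for '#'.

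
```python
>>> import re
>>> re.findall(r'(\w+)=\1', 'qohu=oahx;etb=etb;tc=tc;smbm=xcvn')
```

After group 1 captures some text, `\1` only succeeds where that same text appears again.
Walking the string: at [10:17] match 'etb=etb', group 1 = 'etb'; at [18:23] match 'tc=tc', group 1 = 'tc'.
With a single group, `findall` returns only what that group captured — 2 items.

['etb', 'tc']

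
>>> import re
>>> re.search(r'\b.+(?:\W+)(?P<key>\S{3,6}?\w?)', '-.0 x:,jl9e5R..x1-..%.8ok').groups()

('8ok',)

This matches a word boundary (`\b`, zero-width); then one or more of any character; then one or more of a non-word character (non-capturing group); then 3 to 6 of a non-whitespace character (lazy), then optionally a word character (captured as 'key').
`search` walks the string left to right and returns the first match it finds.
The match spans [2:25] → '0 x:,jl9e5R..x1-..%.8ok'.
Captured: group 1 = '8ok'.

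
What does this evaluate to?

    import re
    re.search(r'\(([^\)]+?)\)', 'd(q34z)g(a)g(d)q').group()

`search` walks the string left to right and returns the first match it finds.
The match spans [1:7] → '(q34z)'.
Captured: group 1 = 'q34z'.

'(q34z)'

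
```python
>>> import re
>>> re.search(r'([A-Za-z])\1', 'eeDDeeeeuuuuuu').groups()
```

('e',)

A backreference is literal: `\1` must see the identical characters the first group matched.
`re.search` scans for the first position where the pattern succeeds.
The match spans [0:2] → 'ee'.
Captured: group 1 = 'e'.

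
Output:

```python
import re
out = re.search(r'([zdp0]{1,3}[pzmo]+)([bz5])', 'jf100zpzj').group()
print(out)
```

The pattern matches 1 to 3 of one of [zdp0], then one or more of one of [pzmo] (captured); then one of [bz5] (captured).
`re.search` scans for the first position where the pattern succeeds.
The match spans [3:8] → '00zpz'.
Captured: group 1 = '00zp', group 2 = 'z'.

00zpz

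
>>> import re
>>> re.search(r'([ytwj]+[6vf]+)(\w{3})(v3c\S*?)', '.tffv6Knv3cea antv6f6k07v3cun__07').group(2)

'6Kn'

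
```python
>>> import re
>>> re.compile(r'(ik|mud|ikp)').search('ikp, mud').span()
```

`|` is ordered: at each position the engine commits to the first alternative that works.
Unlike `match`, `search` isn't anchored — it looks for the pattern anywhere in the string.
The match spans [0:2] → 'ik'.
Captured: group 1 = 'ik'.

(0, 2)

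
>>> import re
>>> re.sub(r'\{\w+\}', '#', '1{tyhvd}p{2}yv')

'1#p#yv'

Matches: at [1:8] → '{tyhvd}'; at [9:12] → '{2}'.
`sub` substitutes '#' at each match site.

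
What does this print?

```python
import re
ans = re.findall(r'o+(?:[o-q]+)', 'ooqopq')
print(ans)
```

`findall` yields the raw match text (1 of them) because the pattern has no groups.

['ooqopq']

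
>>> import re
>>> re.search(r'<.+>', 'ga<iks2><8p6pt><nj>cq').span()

Unlike `match`, `search` isn't anchored — it looks for the pattern anywhere in the string.
The match spans [2:19] → '<iks2><8p6pt><nj>'.

(2, 19)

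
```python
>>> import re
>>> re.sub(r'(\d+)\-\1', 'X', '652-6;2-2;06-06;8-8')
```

A backreference is literal: `\1` must see the identical characters the first group matched.
Matches: at [6:9] → '2-2'; at [10:15] → '06-06'; at [16:19] → '8-8'.
`sub` substitutes 'X' at each match site.

'652-6;X;X;X'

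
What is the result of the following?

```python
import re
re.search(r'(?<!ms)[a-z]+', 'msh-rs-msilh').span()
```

(0, 3)

The negative lookahead/lookbehind blocks any match where the forbidden context is present.
`search` walks the string left to right and returns the first match it finds.
The match spans [0:3] → 'msh'.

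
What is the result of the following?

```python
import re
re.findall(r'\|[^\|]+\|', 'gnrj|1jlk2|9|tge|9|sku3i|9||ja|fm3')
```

['|1jlk2|', '|tge|', '|sku3i|', '|ja|']

Since nothing is captured, `findall` lists the 4 matched substrings directly.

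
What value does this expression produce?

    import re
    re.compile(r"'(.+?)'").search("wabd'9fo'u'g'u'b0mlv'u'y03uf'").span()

Because the quantifier is non-greedy, it stops expanding at the earliest point where the rest of the pattern can succeed.
The match spans [4:9] → "'9fo'".

(4, 9)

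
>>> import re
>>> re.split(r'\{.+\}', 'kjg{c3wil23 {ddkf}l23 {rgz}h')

['kjg', 'h']

Matches to split on: at [3:27] → '{c3wil23 {ddkf}l23 {rgz}'.
Splitting on the pattern gives 2 pieces.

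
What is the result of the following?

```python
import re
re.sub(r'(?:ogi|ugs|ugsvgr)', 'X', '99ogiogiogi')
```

Matches: at [2:5] → 'ogi'; at [5:8] → 'ogi'; at [8:11] → 'ogi'.
Every occurrence is swapped for 'X'.

'99XXX'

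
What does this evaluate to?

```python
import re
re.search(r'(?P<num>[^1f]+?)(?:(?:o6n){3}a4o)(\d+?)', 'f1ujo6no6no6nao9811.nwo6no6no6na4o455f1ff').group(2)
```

'4'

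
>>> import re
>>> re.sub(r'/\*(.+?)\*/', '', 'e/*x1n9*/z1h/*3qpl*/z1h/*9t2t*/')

A `+?`/`*?`/`{m,n}?` starts at its minimum and grows only as far as needed for what follows to match.
Matches: at [1:9] → '/*x1n9*/'; at [12:20] → '/*3qpl*/'; at [23:31] → '/*9t2t*/'.
`sub` substitutes '' at each match site.

'ez1hz1h'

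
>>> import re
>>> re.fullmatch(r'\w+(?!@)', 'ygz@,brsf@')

None

The negative lookaround is zero-width — it rules out positions where the adjacent text would match, without consuming anything.
`fullmatch` succeeds only if the pattern covers the string from start to end.
Here there's no way to consume every character, so the call returns None.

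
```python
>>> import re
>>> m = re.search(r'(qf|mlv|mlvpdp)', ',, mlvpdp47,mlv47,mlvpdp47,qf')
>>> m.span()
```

Alternation isn't longest-match — the leftmost alternative that fits at this position is chosen.
`re.search` tries every starting position until one works.
The match spans [3:6] → 'mlv'.
Captured: group 1 = 'mlv'.

(3, 6)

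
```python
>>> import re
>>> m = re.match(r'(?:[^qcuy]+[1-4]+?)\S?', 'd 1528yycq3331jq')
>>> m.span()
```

(0, 6)

This matches one or more of any character except [qcuy], then one or more of a character in [1-4] (lazy) (non-capturing group); then optionally a non-whitespace character.
`match` is anchored at position 0; if the pattern doesn't fit there, it returns None.
The match spans [0:6] → 'd 1528'.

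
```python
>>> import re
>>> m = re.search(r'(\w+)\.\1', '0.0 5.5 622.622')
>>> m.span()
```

`\1` has to match the exact text group 1 already captured.
`re.search` tries every starting position until one works.
The match spans [0:3] → '0.0'.
Captured: group 1 = '0'.

(0, 3)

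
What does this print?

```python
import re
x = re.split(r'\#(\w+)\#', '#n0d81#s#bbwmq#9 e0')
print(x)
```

['', 'n0d81', 's', 'bbwmq', '9 e0']

With a capturing group present, the delimiter's captured portion is kept in the result list.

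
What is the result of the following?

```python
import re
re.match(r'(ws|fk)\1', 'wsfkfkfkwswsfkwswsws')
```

None

`\1` is not a pattern — it's the concrete string captured by group 1, re-applied verbatim.
`match` is anchored at position 0; if the pattern doesn't fit there, it returns None.
Here the string doesn't start with a match, so the call returns None.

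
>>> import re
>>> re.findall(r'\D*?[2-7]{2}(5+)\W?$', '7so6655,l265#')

With a single group, `findall` returns only what that group captured — 1 item.

['5']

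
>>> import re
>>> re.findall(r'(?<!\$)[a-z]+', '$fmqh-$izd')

['mqh', 'zd']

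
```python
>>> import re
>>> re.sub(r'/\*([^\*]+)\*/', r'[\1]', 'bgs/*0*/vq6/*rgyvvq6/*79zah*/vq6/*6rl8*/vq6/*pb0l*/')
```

'bgs[0]vq6/*rgyvvq6[79zah]vq6[6rl8]vq6[pb0l]'

The replacement refers to a captured group, so each match is rewritten using its own captured text.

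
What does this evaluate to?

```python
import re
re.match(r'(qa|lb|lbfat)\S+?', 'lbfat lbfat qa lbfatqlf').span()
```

(0, 3)

`match` is anchored at position 0; if the pattern doesn't fit there, it returns None.
The match spans [0:3] → 'lbf'.
Captured: group 1 = 'lb'.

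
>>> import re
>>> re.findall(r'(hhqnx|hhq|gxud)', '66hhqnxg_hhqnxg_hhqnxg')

['hhqnx', 'hhqnx', 'hhqnx']

Branches in `(...|...)` are attempted left-to-right; the first branch that allows the whole pattern to succeed is taken.
`findall` collects group 1 from each match (3 total).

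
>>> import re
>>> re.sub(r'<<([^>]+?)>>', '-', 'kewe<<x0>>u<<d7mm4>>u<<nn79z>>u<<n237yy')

'kewe-u-u-u<<n237yy'

Matches: at [4:10] → '<<x0>>'; at [11:20] → '<<d7mm4>>'; at [21:30] → '<<nn79z>>'.
`sub` substitutes '-' at each match site.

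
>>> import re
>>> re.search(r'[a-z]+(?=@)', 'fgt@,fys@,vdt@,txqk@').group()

'fgt'

Lookahead/lookbehind check context without consuming it, so the matched span excludes the asserted characters.
`re.search` scans for the first position where the pattern succeeds.
The match spans [0:3] → 'fgt'.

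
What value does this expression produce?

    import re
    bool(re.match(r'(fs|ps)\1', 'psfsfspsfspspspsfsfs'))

False

`re.match` only tries the pattern at the start of the string.
Here the string doesn't start with a match, so the call returns None, and `bool(None)` is False.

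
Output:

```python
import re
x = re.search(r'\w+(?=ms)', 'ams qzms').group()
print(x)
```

a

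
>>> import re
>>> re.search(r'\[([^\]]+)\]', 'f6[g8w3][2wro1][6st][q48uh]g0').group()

'[g8w3]'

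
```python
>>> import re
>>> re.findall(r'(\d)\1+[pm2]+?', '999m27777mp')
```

`\1` has to match the exact text group 1 already captured.
Scanning left to right: at [0:4] match '999m', group 1 = '9'; at [5:10] match '7777m', group 1 = '7'.
Because there's exactly one group, `findall` drops the full match and keeps group 1 from each hit.

['9', '7']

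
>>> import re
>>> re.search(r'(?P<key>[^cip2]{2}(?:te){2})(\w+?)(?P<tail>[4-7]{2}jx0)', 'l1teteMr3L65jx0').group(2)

The pattern matches exactly 2 of any character except [cip2], then the literal 'te' repeated 2 times (captured as 'key'); then one or more of a word character (lazy) (captured); then exactly 2 of a character in [4-7], then the literal 'jx0' (captured as 'tail').
`re.search` tries every starting position until one works.
The match spans [0:15] → 'l1teteMr3L65jx0'.
Captured: group 1 = 'l1tete', group 2 = 'Mr3L', group 3 = '65jx0'.

'Mr3L'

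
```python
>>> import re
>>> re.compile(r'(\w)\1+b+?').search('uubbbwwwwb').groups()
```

After group 1 captures some text, `\1` only succeeds where that same text appears again.
`re.search` scans for the first position where the pattern succeeds.
The match spans [0:3] → 'uub'.
Captured: group 1 = 'u'.

('u',)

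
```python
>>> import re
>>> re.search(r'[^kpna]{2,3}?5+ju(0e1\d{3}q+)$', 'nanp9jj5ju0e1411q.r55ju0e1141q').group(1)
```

The match spans [16:30] → 'q.r55ju0e1141q'.
Captured: group 1 = '0e1141q'.

'0e1141q'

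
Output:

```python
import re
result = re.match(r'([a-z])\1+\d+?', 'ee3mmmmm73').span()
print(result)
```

(0, 3)

`\1` has to match the exact text group 1 already captured.
`re.match` won't scan ahead — the pattern has to work from the very first character.
The match spans [0:3] → 'ee3'.
Captured: group 1 = 'e'.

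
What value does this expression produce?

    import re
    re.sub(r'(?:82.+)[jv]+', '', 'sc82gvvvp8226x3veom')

'sceom'

Pattern: the literal '82', then one or more of any character (non-capturing group); then one or more of one of [jv].
Matches: at [2:16] → '82gvvvp8226x3v'.
`sub` substitutes '' at each match site.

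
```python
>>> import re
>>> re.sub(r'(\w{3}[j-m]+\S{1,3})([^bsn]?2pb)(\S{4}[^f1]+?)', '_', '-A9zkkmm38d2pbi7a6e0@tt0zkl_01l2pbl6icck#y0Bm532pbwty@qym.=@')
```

'-_0@t_k#_ym.=@'

Every occurrence is swapped for '_'.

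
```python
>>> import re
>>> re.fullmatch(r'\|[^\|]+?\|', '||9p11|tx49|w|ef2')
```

None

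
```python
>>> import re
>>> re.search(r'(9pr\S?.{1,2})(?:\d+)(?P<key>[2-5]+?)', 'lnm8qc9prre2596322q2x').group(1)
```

Pattern: the literal '9pr', then optionally a non-whitespace character, then 1 to 2 of any character (captured); then one or more of a digit (non-capturing group); then one or more of a character in [2-5] (lazy) (captured as 'key').
Unlike `match`, `search` isn't anchored — it looks for the pattern anywhere in the string.
The match spans [6:18] → '9prre2596322'.
Captured: group 1 = '9prre2', group 2 = '2'.

'9prre2'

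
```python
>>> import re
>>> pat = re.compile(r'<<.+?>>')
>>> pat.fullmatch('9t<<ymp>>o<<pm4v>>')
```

None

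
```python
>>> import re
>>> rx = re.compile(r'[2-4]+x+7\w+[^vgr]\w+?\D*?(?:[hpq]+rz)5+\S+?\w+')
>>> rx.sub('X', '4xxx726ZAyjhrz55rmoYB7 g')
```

The pattern matches one or more of a character in [2-4], then one or more of a literal 'x', then a literal '7'; then one or more of a word character; then any character except [vgr], then one or more of a word character (lazy), then zero or more of a non-digit (lazy); then one or more of one of [hpq], then the literal 'rz' (non-capturing group); then one or more of a literal '5', then one or more of a non-whitespace character (lazy), then one or more of a word character.
Matches: at [0:22] → '4xxx726ZAyjhrz55rmoYB7'.
Every occurrence is swapped for 'X'.

'X g'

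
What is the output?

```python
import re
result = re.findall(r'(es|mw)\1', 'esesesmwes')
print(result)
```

After group 1 captures some text, `\1` only succeeds where that same text appears again.
Scanning left to right: at [0:4] match 'eses', group 1 = 'es'.
`findall` collects group 1 from the one match (1 total).

['es']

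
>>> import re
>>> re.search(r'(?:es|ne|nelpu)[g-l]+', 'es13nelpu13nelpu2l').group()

`search` walks the string left to right and returns the first match it finds.
The match spans [4:7] → 'nel'.

'nel'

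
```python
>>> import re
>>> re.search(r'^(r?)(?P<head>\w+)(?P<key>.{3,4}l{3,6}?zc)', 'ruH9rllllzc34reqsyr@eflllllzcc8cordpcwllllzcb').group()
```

'ruH9rllllzc34reqsyr@eflllllzc'

Pattern: anchored at the start of the string; then optionally a literal 'r' (captured); then one or more of a word character (captured as 'head'); then 3 to 4 of any character, then 3 to 6 of the literal 'l' (lazy), then the literal 'zc' (captured as 'key').
The match spans [0:29] → 'ruH9rllllzc34reqsyr@eflllllzc'.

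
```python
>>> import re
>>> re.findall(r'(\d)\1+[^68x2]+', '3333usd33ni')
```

['3']

`\1` is not a pattern — it's the concrete string captured by group 1, re-applied verbatim.
Scanning left to right: at [0:11] match '3333usd33ni', group 1 = '3'.
Because there's exactly one group, `findall` drops the full match and keeps group 1 from the one hit.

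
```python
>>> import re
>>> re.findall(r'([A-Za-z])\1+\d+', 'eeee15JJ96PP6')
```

['e', 'J', 'P']

`\1` is not a pattern — it's the concrete string captured by group 1, re-applied verbatim.
Walking the string: at [0:6] match 'eeee15', group 1 = 'e'; at [6:10] match 'JJ96', group 1 = 'J'; at [10:13] match 'PP6', group 1 = 'P'.
Because there's exactly one group, `findall` drops the full match and keeps group 1 from each hit.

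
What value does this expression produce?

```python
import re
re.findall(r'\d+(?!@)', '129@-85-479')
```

['12', '85', '479']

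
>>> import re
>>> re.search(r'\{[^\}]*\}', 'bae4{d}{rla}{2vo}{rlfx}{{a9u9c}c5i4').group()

The match spans [4:7] → '{d}'.

'{d}'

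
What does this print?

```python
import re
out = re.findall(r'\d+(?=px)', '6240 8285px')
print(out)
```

['8285']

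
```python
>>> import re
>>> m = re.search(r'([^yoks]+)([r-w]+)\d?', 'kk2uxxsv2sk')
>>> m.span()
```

(2, 9)

The pattern matches one or more of any character except [yoks] (captured); then one or more of a character in [r-w] (captured); then optionally a digit.
The match spans [2:9] → '2uxxsv2'.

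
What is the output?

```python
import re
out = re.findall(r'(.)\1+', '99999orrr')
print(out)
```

['9', 'r']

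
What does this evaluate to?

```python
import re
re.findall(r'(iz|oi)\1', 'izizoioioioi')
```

['iz', 'oi', 'oi']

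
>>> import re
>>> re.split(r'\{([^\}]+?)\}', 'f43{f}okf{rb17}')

Matches to split on: at [3:6] → '{f}'; at [9:15] → '{rb17}'.
Because the pattern has a capturing group, `split` also inserts each captured text between the pieces.

['f43', 'f', 'okf', 'rb17', '']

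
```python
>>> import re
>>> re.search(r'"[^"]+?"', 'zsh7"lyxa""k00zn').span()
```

The match spans [4:10] → '"lyxa"'.

(4, 10)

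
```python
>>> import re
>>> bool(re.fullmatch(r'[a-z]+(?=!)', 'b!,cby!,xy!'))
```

False

The `(?=…)`/`(?<=…)` assertion just peeks at neighbouring text; it doesn't advance the match position.
`re.fullmatch` is like wrapping the pattern in `^…$` (in single-line mode).
Here the string isn't matched end-to-end, so the call returns None, and `bool(None)` is False.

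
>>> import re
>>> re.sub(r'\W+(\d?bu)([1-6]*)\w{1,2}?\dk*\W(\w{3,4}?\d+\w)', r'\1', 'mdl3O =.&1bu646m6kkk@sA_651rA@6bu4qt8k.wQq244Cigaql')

Pattern: one or more of a non-word character; then optionally a digit, then the literal 'bu' (captured); then zero or more of a character in [1-6] (captured); then 1 to 2 of a word character (lazy), then a digit, then zero or more of the literal 'k'; then a non-word character; then 3 to 4 of a word character (lazy), then one or more of a digit, then a word character (captured).
Matches: at [5:28] → ' =.&1bu646m6kkk@sA_651r'; at [29:46] → '@6bu4qt8k.wQq244C'.
`\1` in the replacement pulls in group 1's text for each match.

'mdl3O1buA6buigaql'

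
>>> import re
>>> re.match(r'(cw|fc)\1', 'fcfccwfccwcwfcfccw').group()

With `match`, the pattern is implicitly anchored at the beginning.
The match spans [0:4] → 'fcfc'.

'fcfc'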